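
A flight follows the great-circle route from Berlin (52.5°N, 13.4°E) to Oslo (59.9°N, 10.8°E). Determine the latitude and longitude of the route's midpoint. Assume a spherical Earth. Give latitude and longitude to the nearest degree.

≈ (56°N, 12°E)

From cos δ = sin φ₁ sin φ₂ + cos φ₁ cos φ₂ cos Δλ, the central angle is δ ≈ 0.132 rad (7.5°).
Interpolate at f = 1/2 with slerp weights a = sin((1−f)δ)/sin δ ≈ 0.501, b = sin(fδ)/sin δ ≈ 0.501.
p = a·p₁ + b·p₂ ≈ (0.544, 0.118, 0.831); φ = arcsin(p_z) ≈ 56.21°, λ = atan2(p_y, p_x) ≈ 12.23°.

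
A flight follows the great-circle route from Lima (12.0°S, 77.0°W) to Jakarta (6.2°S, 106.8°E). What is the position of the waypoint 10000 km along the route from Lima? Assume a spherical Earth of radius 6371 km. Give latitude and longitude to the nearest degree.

≈ (73°S, 149°E)

Convert each endpoint to a unit vector on the sphere (x = cos φ cos λ, y = cos φ sin λ, z = sin φ).
The central angle between the endpoints is δ = arccos(p₁·p₂) ≈ 2.817 rad (161.4°). The total great-circle distance is δ·R ≈ 2.817 × 6371 ≈ 17948 km, so the target fraction is f = 10000/17948 ≈ 0.557.
Interpolate at f ≈ 0.557 with slerp weights a = sin((1−f)δ)/sin δ ≈ 2.975, b = sin(fδ)/sin δ ≈ 3.137.
p = a·p₁ + b·p₂ ≈ (-0.247, 0.151, -0.957); φ = arcsin(p_z) ≈ -73.19°, λ = atan2(p_y, p_x) ≈ 148.62°.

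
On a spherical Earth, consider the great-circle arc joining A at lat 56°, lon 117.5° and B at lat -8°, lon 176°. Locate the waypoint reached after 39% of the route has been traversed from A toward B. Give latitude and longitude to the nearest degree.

≈ lat 34°, lon 150°

Convert each endpoint to a unit vector on the sphere (x = cos φ cos λ, y = cos φ sin λ, z = sin φ).
The central angle between the endpoints is δ = arccos(p₁·p₂) ≈ 1.396 rad (80.0°).
Interpolate at f = 0.39 with slerp weights a = sin((1−f)δ)/sin δ ≈ 0.764, b = sin(fδ)/sin δ ≈ 0.526.
p = a·p₁ + b·p₂ ≈ (-0.717, 0.415, 0.560); φ = arcsin(p_z) ≈ 34.07°, λ = atan2(p_y, p_x) ≈ 149.92°.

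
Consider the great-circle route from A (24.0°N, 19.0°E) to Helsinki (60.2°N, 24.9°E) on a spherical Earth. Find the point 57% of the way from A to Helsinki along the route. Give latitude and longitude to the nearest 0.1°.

Write both endpoints as unit vectors p₁, p₂ with components (cos φ cos λ, cos φ sin λ, sin φ).
The central angle between the endpoints is δ = arccos(p₁·p₂) ≈ 0.636 rad (36.4°).
Interpolate at f = 0.57 with slerp weights a = sin((1−f)δ)/sin δ ≈ 0.455, b = sin(fδ)/sin δ ≈ 0.597.
p = a·p₁ + b·p₂ ≈ (0.662, 0.260, 0.703); φ = arcsin(p_z) ≈ 44.67°, λ = atan2(p_y, p_x) ≈ 21.46°.

≈ (44.7°N, 21.5°E)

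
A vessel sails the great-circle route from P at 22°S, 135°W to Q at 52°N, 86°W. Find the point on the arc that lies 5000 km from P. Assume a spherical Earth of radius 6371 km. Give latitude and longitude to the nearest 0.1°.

Write both endpoints as unit vectors p₁, p₂ with components (cos φ cos λ, cos φ sin λ, sin φ).
The central angle between the endpoints is δ = arccos(p₁·p₂) ≈ 1.491 rad (85.5°). The total great-circle distance is δ·R ≈ 1.491 × 6371 ≈ 9502 km, so the target fraction is f = 5000/9502 ≈ 0.526.
Interpolate at f ≈ 0.526 with slerp weights a = sin((1−f)δ)/sin δ ≈ 0.651, b = sin(fδ)/sin δ ≈ 0.709.
p = a·p₁ + b·p₂ ≈ (-0.397, -0.862, 0.315); φ = arcsin(p_z) ≈ 18.34°, λ = atan2(p_y, p_x) ≈ -114.69°.

≈ 18.3°N, 114.7°W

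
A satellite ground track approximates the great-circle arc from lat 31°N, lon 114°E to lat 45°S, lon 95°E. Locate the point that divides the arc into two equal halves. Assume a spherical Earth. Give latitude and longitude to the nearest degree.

Write both endpoints as unit vectors p₁, p₂ with components (cos φ cos λ, cos φ sin λ, sin φ).
The central angle between the endpoints is δ = arccos(p₁·p₂) ≈ 1.360 rad (77.9°).
Interpolate at f = 1/2 with slerp weights a = sin((1−f)δ)/sin δ ≈ 0.643, b = sin(fδ)/sin δ ≈ 0.643.
p = a·p₁ + b·p₂ ≈ (-0.264, 0.957, -0.124); φ = arcsin(p_z) ≈ -7.10°, λ = atan2(p_y, p_x) ≈ 105.42°.

≈ lat 7°S, lon 105°E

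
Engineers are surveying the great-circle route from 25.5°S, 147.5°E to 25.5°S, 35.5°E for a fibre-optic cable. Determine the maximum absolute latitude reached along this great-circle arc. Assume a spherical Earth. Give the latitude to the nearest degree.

The great circle lies in the plane with unit normal n̂ = (p₁ × p₂)/|p₁ × p₂|.
Here n̂_z ≈ -0.761; the vertex latitude is φ_max = arccos|n̂_z| ≈ 40.5°.

≈ 40°S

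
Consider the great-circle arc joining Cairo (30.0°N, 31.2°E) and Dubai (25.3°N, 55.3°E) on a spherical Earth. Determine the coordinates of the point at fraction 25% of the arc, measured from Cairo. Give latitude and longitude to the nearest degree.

Convert each endpoint to a unit vector on the sphere (x = cos φ cos λ, y = cos φ sin λ, z = sin φ).
The central angle between the endpoints is δ = arccos(p₁·p₂) ≈ 0.381 rad (21.8°).
Interpolate at f = 0.25 with slerp weights a = sin((1−f)δ)/sin δ ≈ 0.758, b = sin(fδ)/sin δ ≈ 0.256.
p = a·p₁ + b·p₂ ≈ (0.693, 0.530, 0.488); φ = arcsin(p_z) ≈ 29.23°, λ = atan2(p_y, p_x) ≈ 37.41°.

≈ (29°N, 37°E)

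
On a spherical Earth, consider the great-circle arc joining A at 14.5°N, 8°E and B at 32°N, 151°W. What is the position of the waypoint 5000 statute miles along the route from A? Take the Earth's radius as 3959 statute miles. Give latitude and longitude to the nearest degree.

≈ 68°N, 71°W

The haversine formula gives a central angle δ ≈ 2.257 rad (129.3°) between the endpoints. The total great-circle distance is δ·R ≈ 2.257 × 3959 ≈ 8937 mi, so the target fraction is f = 5000/8937 ≈ 0.559.
Interpolate at f ≈ 0.559 with slerp weights a = sin((1−f)δ)/sin δ ≈ 1.084, b = sin(fδ)/sin δ ≈ 1.232.
p = a·p₁ + b·p₂ ≈ (0.125, -0.361, 0.924); φ = arcsin(p_z) ≈ 67.56°, λ = atan2(p_y, p_x) ≈ -70.83°.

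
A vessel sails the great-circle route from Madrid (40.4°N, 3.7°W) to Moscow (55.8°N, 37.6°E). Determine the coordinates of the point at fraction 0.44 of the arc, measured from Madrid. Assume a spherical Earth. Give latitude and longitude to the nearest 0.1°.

≈ 48.9°N, 11.3°E

From cos δ = sin φ₁ sin φ₂ + cos φ₁ cos φ₂ cos Δλ, the central angle is δ ≈ 0.540 rad (30.9°).
Interpolate at f = 0.44 with slerp weights a = sin((1−f)δ)/sin δ ≈ 0.579, b = sin(fδ)/sin δ ≈ 0.458.
p = a·p₁ + b·p₂ ≈ (0.644, 0.129, 0.754); φ = arcsin(p_z) ≈ 48.94°, λ = atan2(p_y, p_x) ≈ 11.29°.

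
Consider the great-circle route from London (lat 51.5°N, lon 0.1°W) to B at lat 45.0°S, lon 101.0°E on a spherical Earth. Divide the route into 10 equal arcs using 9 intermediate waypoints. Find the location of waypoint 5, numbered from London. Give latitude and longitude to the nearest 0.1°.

Convert each endpoint to a unit vector on the sphere (x = cos φ cos λ, y = cos φ sin λ, z = sin φ).
The central angle between the endpoints is δ = arccos(p₁·p₂) ≈ 2.263 rad (129.7°).
Interpolate at f = 5/10 with slerp weights a = sin((1−f)δ)/sin δ ≈ 1.175, b = sin(fδ)/sin δ ≈ 1.175.
p = a·p₁ + b·p₂ ≈ (0.573, 0.815, 0.089); φ = arcsin(p_z) ≈ 5.09°, λ = atan2(p_y, p_x) ≈ 54.87°.

≈ lat 5.1°N, lon 54.9°E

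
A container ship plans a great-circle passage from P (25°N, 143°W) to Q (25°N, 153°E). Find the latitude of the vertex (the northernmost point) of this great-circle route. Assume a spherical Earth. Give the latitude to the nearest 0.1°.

The great circle lies in the plane with unit normal n̂ = (p₁ × p₂)/|p₁ × p₂|.
Here n̂_z ≈ -0.876; the vertex latitude is φ_max = arccos|n̂_z| ≈ 28.8°.

≈ 28.8°N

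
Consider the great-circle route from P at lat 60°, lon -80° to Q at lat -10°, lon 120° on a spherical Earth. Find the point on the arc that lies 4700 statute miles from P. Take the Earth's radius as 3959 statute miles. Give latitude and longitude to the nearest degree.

From cos δ = sin φ₁ sin φ₂ + cos φ₁ cos φ₂ cos Δλ, the central angle is δ ≈ 2.231 rad (127.8°). The total great-circle distance is δ·R ≈ 2.231 × 3959 ≈ 8832 mi, so the target fraction is f = 4700/8832 ≈ 0.532.
Interpolate at f ≈ 0.532 with slerp weights a = sin((1−f)δ)/sin δ ≈ 1.094, b = sin(fδ)/sin δ ≈ 1.174.
p = a·p₁ + b·p₂ ≈ (-0.483, 0.462, 0.744); φ = arcsin(p_z) ≈ 48.03°, λ = atan2(p_y, p_x) ≈ 136.25°.

≈ lat 48°, lon 136°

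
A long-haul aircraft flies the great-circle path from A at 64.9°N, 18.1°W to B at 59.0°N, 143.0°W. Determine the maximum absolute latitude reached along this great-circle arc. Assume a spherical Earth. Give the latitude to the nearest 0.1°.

The great circle lies in the plane with unit normal n̂ = (p₁ × p₂)/|p₁ × p₂|.
Here n̂_z ≈ -0.236; the vertex latitude is φ_max = arccos|n̂_z| ≈ 76.3°.
Check via Clairaut: cos φ_max = |cos φ₁| · sin C = cos(64.9°)·sin(33.8°) ≈ 0.236, again giving ≈ 76.3°.

≈ 76.3°N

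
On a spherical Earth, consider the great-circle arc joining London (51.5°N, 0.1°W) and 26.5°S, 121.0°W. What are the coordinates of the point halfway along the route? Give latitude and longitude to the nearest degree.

≈ 23°N, 78°W

Write both endpoints as unit vectors p₁, p₂ with components (cos φ cos λ, cos φ sin λ, sin φ).
The central angle between the endpoints is δ = arccos(p₁·p₂) ≈ 2.259 rad (129.4°).
Interpolate at f = 1/2 with slerp weights a = sin((1−f)δ)/sin δ ≈ 1.171, b = sin(fδ)/sin δ ≈ 1.171.
p = a·p₁ + b·p₂ ≈ (0.189, -0.899, 0.394); φ = arcsin(p_z) ≈ 23.20°, λ = atan2(p_y, p_x) ≈ -78.12°.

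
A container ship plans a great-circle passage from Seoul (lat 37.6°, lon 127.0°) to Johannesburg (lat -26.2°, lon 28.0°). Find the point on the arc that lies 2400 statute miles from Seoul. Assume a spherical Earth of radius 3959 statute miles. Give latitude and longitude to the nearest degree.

Write both endpoints as unit vectors p₁, p₂ with components (cos φ cos λ, cos φ sin λ, sin φ).
The central angle between the endpoints is δ = arccos(p₁·p₂) ≈ 1.961 rad (112.4°). The total great-circle distance is δ·R ≈ 1.961 × 3959 ≈ 7765 mi, so the target fraction is f = 2400/7765 ≈ 0.309.
Interpolate at f ≈ 0.309 with slerp weights a = sin((1−f)δ)/sin δ ≈ 1.056, b = sin(fδ)/sin δ ≈ 0.616.
p = a·p₁ + b·p₂ ≈ (-0.016, 0.928, 0.372); φ = arcsin(p_z) ≈ 21.87°, λ = atan2(p_y, p_x) ≈ 90.96°.

≈ lat 22°, lon 91°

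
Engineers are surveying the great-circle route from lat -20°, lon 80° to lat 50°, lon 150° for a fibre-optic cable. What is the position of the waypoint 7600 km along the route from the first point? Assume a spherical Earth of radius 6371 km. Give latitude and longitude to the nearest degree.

The haversine formula gives a central angle δ ≈ 1.626 rad (93.2°) between the endpoints. The total great-circle distance is δ·R ≈ 1.626 × 6371 ≈ 10361 km, so the target fraction is f = 7600/10361 ≈ 0.734.
Interpolate at f ≈ 0.734 with slerp weights a = sin((1−f)δ)/sin δ ≈ 0.421, b = sin(fδ)/sin δ ≈ 0.931.
p = a·p₁ + b·p₂ ≈ (-0.450, 0.688, 0.569); φ = arcsin(p_z) ≈ 34.70°, λ = atan2(p_y, p_x) ≈ 123.15°.

≈ lat 35°, lon 123°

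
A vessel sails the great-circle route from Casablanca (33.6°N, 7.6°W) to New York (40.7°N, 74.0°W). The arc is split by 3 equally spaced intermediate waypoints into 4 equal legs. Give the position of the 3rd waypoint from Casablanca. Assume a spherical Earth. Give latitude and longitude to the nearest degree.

≈ 43°N, 57°W

Write both endpoints as unit vectors p₁, p₂ with components (cos φ cos λ, cos φ sin λ, sin φ).
The central angle between the endpoints is δ = arccos(p₁·p₂) ≈ 0.910 rad (52.1°).
Interpolate at f = 3/4 with slerp weights a = sin((1−f)δ)/sin δ ≈ 0.286, b = sin(fδ)/sin δ ≈ 0.799.
p = a·p₁ + b·p₂ ≈ (0.403, -0.614, 0.679); φ = arcsin(p_z) ≈ 42.77°, λ = atan2(p_y, p_x) ≈ -56.72°.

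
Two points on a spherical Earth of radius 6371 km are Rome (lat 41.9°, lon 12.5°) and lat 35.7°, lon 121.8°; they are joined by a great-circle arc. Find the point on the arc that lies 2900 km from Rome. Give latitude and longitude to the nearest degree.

Write both endpoints as unit vectors p₁, p₂ with components (cos φ cos λ, cos φ sin λ, sin φ).
The central angle between the endpoints is δ = arccos(p₁·p₂) ≈ 1.380 rad (79.1°). The total great-circle distance is δ·R ≈ 1.380 × 6371 ≈ 8790 km, so the target fraction is f = 2900/8790 ≈ 0.330.
Interpolate at f ≈ 0.330 with slerp weights a = sin((1−f)δ)/sin δ ≈ 0.813, b = sin(fδ)/sin δ ≈ 0.448.
p = a·p₁ + b·p₂ ≈ (0.399, 0.440, 0.804); φ = arcsin(p_z) ≈ 53.55°, λ = atan2(p_y, p_x) ≈ 47.78°.

≈ lat 54°, lon 48°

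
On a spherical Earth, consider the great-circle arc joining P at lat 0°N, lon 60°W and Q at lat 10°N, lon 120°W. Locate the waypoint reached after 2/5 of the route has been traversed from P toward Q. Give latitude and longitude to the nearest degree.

Write both endpoints as unit vectors p₁, p₂ with components (cos φ cos λ, cos φ sin λ, sin φ).
The central angle between the endpoints is δ = arccos(p₁·p₂) ≈ 1.056 rad (60.5°).
Interpolate at f = 2/5 with slerp weights a = sin((1−f)δ)/sin δ ≈ 0.680, b = sin(fδ)/sin δ ≈ 0.471.
p = a·p₁ + b·p₂ ≈ (0.108, -0.991, 0.082); φ = arcsin(p_z) ≈ 4.69°, λ = atan2(p_y, p_x) ≈ -83.77°.

≈ lat 5°N, lon 84°W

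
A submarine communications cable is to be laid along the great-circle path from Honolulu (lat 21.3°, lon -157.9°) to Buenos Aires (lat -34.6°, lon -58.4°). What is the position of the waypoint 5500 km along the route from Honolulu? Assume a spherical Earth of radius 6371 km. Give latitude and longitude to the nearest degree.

≈ lat -7°, lon -117°

Convert each endpoint to a unit vector on the sphere (x = cos φ cos λ, y = cos φ sin λ, z = sin φ).
The central angle between the endpoints is δ = arccos(p₁·p₂) ≈ 1.910 rad (109.4°). The total great-circle distance is δ·R ≈ 1.910 × 6371 ≈ 12169 km, so the target fraction is f = 5500/12169 ≈ 0.452.
Interpolate at f ≈ 0.452 with slerp weights a = sin((1−f)δ)/sin δ ≈ 0.918, b = sin(fδ)/sin δ ≈ 0.806.
p = a·p₁ + b·p₂ ≈ (-0.445, -0.887, -0.124); φ = arcsin(p_z) ≈ -7.13°, λ = atan2(p_y, p_x) ≈ -116.65°.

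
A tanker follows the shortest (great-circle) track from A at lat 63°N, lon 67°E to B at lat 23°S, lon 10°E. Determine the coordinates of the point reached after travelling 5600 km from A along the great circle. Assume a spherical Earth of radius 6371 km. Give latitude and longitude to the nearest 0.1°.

≈ lat 20.4°N, lon 27.3°E

Convert each endpoint to a unit vector on the sphere (x = cos φ cos λ, y = cos φ sin λ, z = sin φ).
The central angle between the endpoints is δ = arccos(p₁·p₂) ≈ 1.692 rad (96.9°). The total great-circle distance is δ·R ≈ 1.692 × 6371 ≈ 10777 km, so the target fraction is f = 5600/10777 ≈ 0.520.
Interpolate at f ≈ 0.520 with slerp weights a = sin((1−f)δ)/sin δ ≈ 0.731, b = sin(fδ)/sin δ ≈ 0.776.
p = a·p₁ + b·p₂ ≈ (0.833, 0.430, 0.349); φ = arcsin(p_z) ≈ 20.40°, λ = atan2(p_y, p_x) ≈ 27.29°.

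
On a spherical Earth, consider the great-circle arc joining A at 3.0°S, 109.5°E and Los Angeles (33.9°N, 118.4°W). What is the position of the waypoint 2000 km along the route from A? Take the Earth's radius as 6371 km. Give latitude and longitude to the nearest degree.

≈ 9°N, 123°E

Convert each endpoint to a unit vector on the sphere (x = cos φ cos λ, y = cos φ sin λ, z = sin φ).
The central angle between the endpoints is δ = arccos(p₁·p₂) ≈ 2.196 rad (125.8°). The total great-circle distance is δ·R ≈ 2.196 × 6371 ≈ 13988 km, so the target fraction is f = 2000/13988 ≈ 0.143.
Interpolate at f ≈ 0.143 with slerp weights a = sin((1−f)δ)/sin δ ≈ 1.174, b = sin(fδ)/sin δ ≈ 0.381.
p = a·p₁ + b·p₂ ≈ (-0.542, 0.827, 0.151); φ = arcsin(p_z) ≈ 8.68°, λ = atan2(p_y, p_x) ≈ 123.22°.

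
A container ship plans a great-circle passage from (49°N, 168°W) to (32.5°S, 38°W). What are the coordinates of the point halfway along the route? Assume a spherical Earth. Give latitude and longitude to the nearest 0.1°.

≈ (18.3°N, 88.0°W)

Write both endpoints as unit vectors p₁, p₂ with components (cos φ cos λ, cos φ sin λ, sin φ).
The central angle between the endpoints is δ = arccos(p₁·p₂) ≈ 2.436 rad (139.6°).
Interpolate at f = 1/2 with slerp weights a = sin((1−f)δ)/sin δ ≈ 1.447, b = sin(fδ)/sin δ ≈ 1.447.
p = a·p₁ + b·p₂ ≈ (0.033, -0.949, 0.315); φ = arcsin(p_z) ≈ 18.33°, λ = atan2(p_y, p_x) ≈ -88.00°.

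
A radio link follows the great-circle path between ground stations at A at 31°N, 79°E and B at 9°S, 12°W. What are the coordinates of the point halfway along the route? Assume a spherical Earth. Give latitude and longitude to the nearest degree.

≈ 15°N, 29°E

Convert each endpoint to a unit vector on the sphere (x = cos φ cos λ, y = cos φ sin λ, z = sin φ).
The central angle between the endpoints is δ = arccos(p₁·p₂) ≈ 1.666 rad (95.5°).
Interpolate at f = 1/2 with slerp weights a = sin((1−f)δ)/sin δ ≈ 0.743, b = sin(fδ)/sin δ ≈ 0.743.
p = a·p₁ + b·p₂ ≈ (0.840, 0.473, 0.267); φ = arcsin(p_z) ≈ 15.46°, λ = atan2(p_y, p_x) ≈ 29.38°.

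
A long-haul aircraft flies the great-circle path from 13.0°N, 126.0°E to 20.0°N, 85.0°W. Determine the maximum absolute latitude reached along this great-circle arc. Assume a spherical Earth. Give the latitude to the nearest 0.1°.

The great circle lies in the plane with unit normal n̂ = (p₁ × p₂)/|p₁ × p₂|.
Here n̂_z ≈ +0.668; the vertex latitude is φ_max = arccos|n̂_z| ≈ 48.1°.
Check via Clairaut: cos φ_max = |cos φ₁| · sin C = cos(13.0°)·sin(43.3°) ≈ 0.668, again giving ≈ 48.1°.

≈ 48.1°N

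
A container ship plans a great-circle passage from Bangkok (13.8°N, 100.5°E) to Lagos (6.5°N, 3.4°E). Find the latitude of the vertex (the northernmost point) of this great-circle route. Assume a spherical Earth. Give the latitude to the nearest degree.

≈ 16°N

The great circle lies in the plane with unit normal n̂ = (p₁ × p₂)/|p₁ × p₂|.
Here n̂_z ≈ -0.962; the vertex latitude is φ_max = arccos|n̂_z| ≈ 15.9°.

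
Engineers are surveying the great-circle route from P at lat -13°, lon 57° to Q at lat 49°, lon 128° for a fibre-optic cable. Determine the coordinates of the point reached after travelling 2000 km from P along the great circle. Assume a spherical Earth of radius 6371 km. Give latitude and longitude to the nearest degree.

Write both endpoints as unit vectors p₁, p₂ with components (cos φ cos λ, cos φ sin λ, sin φ).
The central angle between the endpoints is δ = arccos(p₁·p₂) ≈ 1.532 rad (87.8°). The total great-circle distance is δ·R ≈ 1.532 × 6371 ≈ 9763 km, so the target fraction is f = 2000/9763 ≈ 0.205.
Interpolate at f ≈ 0.205 with slerp weights a = sin((1−f)δ)/sin δ ≈ 0.939, b = sin(fδ)/sin δ ≈ 0.309.
p = a·p₁ + b·p₂ ≈ (0.374, 0.927, 0.022); φ = arcsin(p_z) ≈ 1.26°, λ = atan2(p_y, p_x) ≈ 68.05°.

≈ lat 1°, lon 68°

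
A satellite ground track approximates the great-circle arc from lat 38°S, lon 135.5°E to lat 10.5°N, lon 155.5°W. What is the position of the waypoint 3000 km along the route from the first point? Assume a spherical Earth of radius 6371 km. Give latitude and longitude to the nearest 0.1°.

The haversine formula gives a central angle δ ≈ 1.405 rad (80.5°) between the endpoints. The total great-circle distance is δ·R ≈ 1.405 × 6371 ≈ 8948 km, so the target fraction is f = 3000/8948 ≈ 0.335.
Interpolate at f ≈ 0.335 with slerp weights a = sin((1−f)δ)/sin δ ≈ 0.815, b = sin(fδ)/sin δ ≈ 0.460.
p = a·p₁ + b·p₂ ≈ (-0.870, 0.263, -0.418); φ = arcsin(p_z) ≈ -24.71°, λ = atan2(p_y, p_x) ≈ 163.20°.

≈ lat 24.7°S, lon 163.2°E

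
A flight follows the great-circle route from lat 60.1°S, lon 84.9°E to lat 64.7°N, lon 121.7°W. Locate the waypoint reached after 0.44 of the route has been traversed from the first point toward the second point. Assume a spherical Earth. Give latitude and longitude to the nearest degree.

From cos δ = sin φ₁ sin φ₂ + cos φ₁ cos φ₂ cos Δλ, the central angle is δ ≈ 2.914 rad (167.0°).
Interpolate at f = 0.44 with slerp weights a = sin((1−f)δ)/sin δ ≈ 4.425, b = sin(fδ)/sin δ ≈ 4.250.
p = a·p₁ + b·p₂ ≈ (-0.758, 0.652, 0.006); φ = arcsin(p_z) ≈ 0.36°, λ = atan2(p_y, p_x) ≈ 139.32°.

≈ lat 0°N, lon 139°E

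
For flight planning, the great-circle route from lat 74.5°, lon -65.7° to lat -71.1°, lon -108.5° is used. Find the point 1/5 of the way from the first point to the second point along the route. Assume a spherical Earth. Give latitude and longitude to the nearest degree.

Write both endpoints as unit vectors p₁, p₂ with components (cos φ cos λ, cos φ sin λ, sin φ).
The central angle between the endpoints is δ = arccos(p₁·p₂) ≈ 2.583 rad (148.0°).
Interpolate at f = 1/5 with slerp weights a = sin((1−f)δ)/sin δ ≈ 1.660, b = sin(fδ)/sin δ ≈ 0.933.
p = a·p₁ + b·p₂ ≈ (0.087, -0.691, 0.718); φ = arcsin(p_z) ≈ 45.87°, λ = atan2(p_y, p_x) ≈ -82.84°.

≈ lat 46°, lon -83°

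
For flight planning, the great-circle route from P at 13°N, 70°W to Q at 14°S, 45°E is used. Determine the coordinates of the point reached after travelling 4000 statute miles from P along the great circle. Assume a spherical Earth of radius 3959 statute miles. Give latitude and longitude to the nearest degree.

Convert each endpoint to a unit vector on the sphere (x = cos φ cos λ, y = cos φ sin λ, z = sin φ).
The central angle between the endpoints is δ = arccos(p₁·p₂) ≈ 2.042 rad (117.0°). The total great-circle distance is δ·R ≈ 2.042 × 3959 ≈ 8084 mi, so the target fraction is f = 4000/8084 ≈ 0.495.
Interpolate at f ≈ 0.495 with slerp weights a = sin((1−f)δ)/sin δ ≈ 0.963, b = sin(fδ)/sin δ ≈ 0.951.
p = a·p₁ + b·p₂ ≈ (0.973, -0.230, -0.013); φ = arcsin(p_z) ≈ -0.76°, λ = atan2(p_y, p_x) ≈ -13.28°.

≈ 1°S, 13°W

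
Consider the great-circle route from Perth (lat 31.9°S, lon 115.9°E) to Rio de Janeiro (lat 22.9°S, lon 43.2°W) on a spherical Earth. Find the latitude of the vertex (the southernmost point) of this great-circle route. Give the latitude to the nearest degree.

≈ 71°S

The great circle lies in the plane with unit normal n̂ = (p₁ × p₂)/|p₁ × p₂|.
Here n̂_z ≈ -0.328; the vertex latitude is φ_max = arccos|n̂_z| ≈ 70.9°.
Check via Clairaut: cos φ_max = |cos φ₁| · sin C = cos(31.9°)·sin(157.3°) ≈ 0.328, again giving ≈ 70.9°.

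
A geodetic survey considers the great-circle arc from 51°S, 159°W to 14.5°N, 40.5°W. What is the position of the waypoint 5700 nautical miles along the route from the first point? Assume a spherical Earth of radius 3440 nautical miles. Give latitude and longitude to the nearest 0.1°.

≈ 4.4°S, 55.5°W

Convert each endpoint to a unit vector on the sphere (x = cos φ cos λ, y = cos φ sin λ, z = sin φ).
The central angle between the endpoints is δ = arccos(p₁·p₂) ≈ 2.078 rad (119.0°). The total great-circle distance is δ·R ≈ 2.078 × 3440 ≈ 7147 nmi, so the target fraction is f = 5700/7147 ≈ 0.798.
Interpolate at f ≈ 0.798 with slerp weights a = sin((1−f)δ)/sin δ ≈ 0.467, b = sin(fδ)/sin δ ≈ 1.139.
p = a·p₁ + b·p₂ ≈ (0.565, -0.822, -0.078); φ = arcsin(p_z) ≈ -4.45°, λ = atan2(p_y, p_x) ≈ -55.51°.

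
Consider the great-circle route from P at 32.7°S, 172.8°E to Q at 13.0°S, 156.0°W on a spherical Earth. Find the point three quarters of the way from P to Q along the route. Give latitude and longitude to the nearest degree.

Write both endpoints as unit vectors p₁, p₂ with components (cos φ cos λ, cos φ sin λ, sin φ).
The central angle between the endpoints is δ = arccos(p₁·p₂) ≈ 0.604 rad (34.6°).
Interpolate at f = 3/4 with slerp weights a = sin((1−f)δ)/sin δ ≈ 0.265, b = sin(fδ)/sin δ ≈ 0.771.
p = a·p₁ + b·p₂ ≈ (-0.907, -0.277, -0.316); φ = arcsin(p_z) ≈ -18.45°, λ = atan2(p_y, p_x) ≈ -162.99°.

≈ 18°S, 163°W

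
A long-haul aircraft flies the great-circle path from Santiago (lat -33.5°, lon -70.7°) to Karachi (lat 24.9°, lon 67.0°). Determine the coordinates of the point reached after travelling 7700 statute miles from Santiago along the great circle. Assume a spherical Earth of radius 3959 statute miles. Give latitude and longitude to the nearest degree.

≈ lat 10°, lon 38°

Convert each endpoint to a unit vector on the sphere (x = cos φ cos λ, y = cos φ sin λ, z = sin φ).
The central angle between the endpoints is δ = arccos(p₁·p₂) ≈ 2.485 rad (142.4°). The total great-circle distance is δ·R ≈ 2.485 × 3959 ≈ 9836 mi, so the target fraction is f = 7700/9836 ≈ 0.783.
Interpolate at f ≈ 0.783 with slerp weights a = sin((1−f)δ)/sin δ ≈ 0.841, b = sin(fδ)/sin δ ≈ 1.524.
p = a·p₁ + b·p₂ ≈ (0.772, 0.610, 0.177); φ = arcsin(p_z) ≈ 10.21°, λ = atan2(p_y, p_x) ≈ 38.33°.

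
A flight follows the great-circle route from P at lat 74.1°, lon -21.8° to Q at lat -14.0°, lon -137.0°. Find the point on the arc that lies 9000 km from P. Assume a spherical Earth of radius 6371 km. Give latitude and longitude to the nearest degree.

≈ lat 14°, lon -129°

Convert each endpoint to a unit vector on the sphere (x = cos φ cos λ, y = cos φ sin λ, z = sin φ).
The central angle between the endpoints is δ = arccos(p₁·p₂) ≈ 1.924 rad (110.2°). The total great-circle distance is δ·R ≈ 1.924 × 6371 ≈ 12257 km, so the target fraction is f = 9000/12257 ≈ 0.734.
Interpolate at f ≈ 0.734 with slerp weights a = sin((1−f)δ)/sin δ ≈ 0.521, b = sin(fδ)/sin δ ≈ 1.052.
p = a·p₁ + b·p₂ ≈ (-0.614, -0.750, 0.247); φ = arcsin(p_z) ≈ 14.29°, λ = atan2(p_y, p_x) ≈ -129.33°.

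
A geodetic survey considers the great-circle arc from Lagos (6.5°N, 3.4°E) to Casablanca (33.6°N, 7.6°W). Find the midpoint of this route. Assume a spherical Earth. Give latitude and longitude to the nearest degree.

≈ 20°N, 2°W

Write both endpoints as unit vectors p₁, p₂ with components (cos φ cos λ, cos φ sin λ, sin φ).
The central angle between the endpoints is δ = arccos(p₁·p₂) ≈ 0.505 rad (29.0°).
Interpolate at f = 1/2 with slerp weights a = sin((1−f)δ)/sin δ ≈ 0.516, b = sin(fδ)/sin δ ≈ 0.516.
p = a·p₁ + b·p₂ ≈ (0.939, -0.026, 0.344); φ = arcsin(p_z) ≈ 20.13°, λ = atan2(p_y, p_x) ≈ -1.61°.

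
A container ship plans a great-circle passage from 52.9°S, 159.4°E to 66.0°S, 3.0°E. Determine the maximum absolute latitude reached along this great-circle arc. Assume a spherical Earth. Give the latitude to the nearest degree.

The great circle lies in the plane with unit normal n̂ = (p₁ × p₂)/|p₁ × p₂|.
Here n̂_z ≈ -0.114; the vertex latitude is φ_max = arccos|n̂_z| ≈ 83.5°.
Check via Clairaut: cos φ_max = |cos φ₁| · sin C = cos(52.9°)·sin(169.1°) ≈ 0.114, again giving ≈ 83.5°.

≈ 83°S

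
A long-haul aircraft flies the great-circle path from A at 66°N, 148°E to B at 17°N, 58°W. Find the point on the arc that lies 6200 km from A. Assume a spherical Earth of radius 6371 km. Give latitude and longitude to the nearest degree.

≈ 55°N, 69°W

Convert each endpoint to a unit vector on the sphere (x = cos φ cos λ, y = cos φ sin λ, z = sin φ).
The central angle between the endpoints is δ = arccos(p₁·p₂) ≈ 1.653 rad (94.7°). The total great-circle distance is δ·R ≈ 1.653 × 6371 ≈ 10534 km, so the target fraction is f = 6200/10534 ≈ 0.589.
Interpolate at f ≈ 0.589 with slerp weights a = sin((1−f)δ)/sin δ ≈ 0.631, b = sin(fδ)/sin δ ≈ 0.829.
p = a·p₁ + b·p₂ ≈ (0.203, -0.537, 0.819); φ = arcsin(p_z) ≈ 54.99°, λ = atan2(p_y, p_x) ≈ -69.31°.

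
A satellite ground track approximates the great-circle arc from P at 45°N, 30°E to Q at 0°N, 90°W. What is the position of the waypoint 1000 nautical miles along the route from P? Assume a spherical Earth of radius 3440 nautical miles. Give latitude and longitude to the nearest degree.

Write both endpoints as unit vectors p₁, p₂ with components (cos φ cos λ, cos φ sin λ, sin φ).
The central angle between the endpoints is δ = arccos(p₁·p₂) ≈ 1.932 rad (110.7°). The total great-circle distance is δ·R ≈ 1.932 × 3440 ≈ 6647 nmi, so the target fraction is f = 1000/6647 ≈ 0.150.
Interpolate at f ≈ 0.150 with slerp weights a = sin((1−f)δ)/sin δ ≈ 1.066, b = sin(fδ)/sin δ ≈ 0.306.
p = a·p₁ + b·p₂ ≈ (0.653, 0.071, 0.754); φ = arcsin(p_z) ≈ 48.94°, λ = atan2(p_y, p_x) ≈ 6.17°.

≈ 49°N, 6°E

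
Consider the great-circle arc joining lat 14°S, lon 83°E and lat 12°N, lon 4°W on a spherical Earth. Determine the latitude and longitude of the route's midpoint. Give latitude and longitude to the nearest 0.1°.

Write both endpoints as unit vectors p₁, p₂ with components (cos φ cos λ, cos φ sin λ, sin φ).
The central angle between the endpoints is δ = arccos(p₁·p₂) ≈ 1.571 rad (90.0°).
Interpolate at f = 1/2 with slerp weights a = sin((1−f)δ)/sin δ ≈ 0.707, b = sin(fδ)/sin δ ≈ 0.707.
p = a·p₁ + b·p₂ ≈ (0.774, 0.633, -0.024); φ = arcsin(p_z) ≈ -1.38°, λ = atan2(p_y, p_x) ≈ 39.28°.

≈ lat 1.4°S, lon 39.3°E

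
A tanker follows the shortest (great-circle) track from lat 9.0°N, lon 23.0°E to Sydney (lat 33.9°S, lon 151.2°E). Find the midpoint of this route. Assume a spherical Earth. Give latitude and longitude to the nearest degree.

≈ lat 26°S, lon 77°E

Write both endpoints as unit vectors p₁, p₂ with components (cos φ cos λ, cos φ sin λ, sin φ).
The central angle between the endpoints is δ = arccos(p₁·p₂) ≈ 2.207 rad (126.5°).
Interpolate at f = 1/2 with slerp weights a = sin((1−f)δ)/sin δ ≈ 1.110, b = sin(fδ)/sin δ ≈ 1.110.
p = a·p₁ + b·p₂ ≈ (0.202, 0.872, -0.445); φ = arcsin(p_z) ≈ -26.45°, λ = atan2(p_y, p_x) ≈ 76.97°.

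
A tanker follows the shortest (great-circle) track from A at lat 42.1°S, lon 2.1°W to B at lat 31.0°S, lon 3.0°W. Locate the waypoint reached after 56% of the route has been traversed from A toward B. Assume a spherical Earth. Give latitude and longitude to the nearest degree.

≈ lat 36°S, lon 3°W

Convert each endpoint to a unit vector on the sphere (x = cos φ cos λ, y = cos φ sin λ, z = sin φ).
The central angle between the endpoints is δ = arccos(p₁·p₂) ≈ 0.194 rad (11.1°).
Interpolate at f = 0.56 with slerp weights a = sin((1−f)δ)/sin δ ≈ 0.442, b = sin(fδ)/sin δ ≈ 0.562.
p = a·p₁ + b·p₂ ≈ (0.809, -0.037, -0.586); φ = arcsin(p_z) ≈ -35.88°, λ = atan2(p_y, p_x) ≈ -2.64°.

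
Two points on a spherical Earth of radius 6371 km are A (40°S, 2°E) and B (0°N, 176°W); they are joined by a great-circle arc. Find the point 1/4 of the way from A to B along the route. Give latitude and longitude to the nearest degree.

≈ (75°S, 5°W)

Convert each endpoint to a unit vector on the sphere (x = cos φ cos λ, y = cos φ sin λ, z = sin φ).
The central angle between the endpoints is δ = arccos(p₁·p₂) ≈ 2.443 rad (140.0°).
Interpolate at f = 1/4 with slerp weights a = sin((1−f)δ)/sin δ ≈ 1.502, b = sin(fδ)/sin δ ≈ 0.891.
p = a·p₁ + b·p₂ ≈ (0.260, -0.022, -0.965); φ = arcsin(p_z) ≈ -74.85°, λ = atan2(p_y, p_x) ≈ -4.83°.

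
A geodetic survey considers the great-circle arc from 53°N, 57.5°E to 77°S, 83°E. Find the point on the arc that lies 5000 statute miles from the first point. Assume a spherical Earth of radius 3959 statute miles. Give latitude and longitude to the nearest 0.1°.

≈ 19.1°S, 64.9°E

Write both endpoints as unit vectors p₁, p₂ with components (cos φ cos λ, cos φ sin λ, sin φ).
The central angle between the endpoints is δ = arccos(p₁·p₂) ≈ 2.286 rad (131.0°). The total great-circle distance is δ·R ≈ 2.286 × 3959 ≈ 9051 mi, so the target fraction is f = 5000/9051 ≈ 0.552.
Interpolate at f ≈ 0.552 with slerp weights a = sin((1−f)δ)/sin δ ≈ 1.131, b = sin(fδ)/sin δ ≈ 1.263.
p = a·p₁ + b·p₂ ≈ (0.400, 0.856, -0.327); φ = arcsin(p_z) ≈ -19.07°, λ = atan2(p_y, p_x) ≈ 64.93°.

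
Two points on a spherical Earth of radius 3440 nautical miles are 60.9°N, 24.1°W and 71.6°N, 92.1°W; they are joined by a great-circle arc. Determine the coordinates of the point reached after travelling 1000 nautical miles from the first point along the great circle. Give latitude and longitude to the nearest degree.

The haversine formula gives a central angle δ ≈ 0.481 rad (27.5°) between the endpoints. The total great-circle distance is δ·R ≈ 0.481 × 3440 ≈ 1654 nmi, so the target fraction is f = 1000/1654 ≈ 0.605.
Interpolate at f ≈ 0.605 with slerp weights a = sin((1−f)δ)/sin δ ≈ 0.409, b = sin(fδ)/sin δ ≈ 0.620.
p = a·p₁ + b·p₂ ≈ (0.174, -0.277, 0.945); φ = arcsin(p_z) ≈ 70.92°, λ = atan2(p_y, p_x) ≈ -57.79°.

≈ 71°N, 58°W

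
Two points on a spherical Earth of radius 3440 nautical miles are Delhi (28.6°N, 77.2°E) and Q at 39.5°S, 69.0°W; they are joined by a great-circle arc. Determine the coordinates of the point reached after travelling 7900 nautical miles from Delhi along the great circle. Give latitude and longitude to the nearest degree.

The haversine formula gives a central angle δ ≈ 2.621 rad (150.2°) between the endpoints. The total great-circle distance is δ·R ≈ 2.621 × 3440 ≈ 9016 nmi, so the target fraction is f = 7900/9016 ≈ 0.876.
Interpolate at f ≈ 0.876 with slerp weights a = sin((1−f)δ)/sin δ ≈ 0.641, b = sin(fδ)/sin δ ≈ 1.504.
p = a·p₁ + b·p₂ ≈ (0.540, -0.535, -0.650); φ = arcsin(p_z) ≈ -40.52°, λ = atan2(p_y, p_x) ≈ -44.70°.

≈ 41°S, 45°W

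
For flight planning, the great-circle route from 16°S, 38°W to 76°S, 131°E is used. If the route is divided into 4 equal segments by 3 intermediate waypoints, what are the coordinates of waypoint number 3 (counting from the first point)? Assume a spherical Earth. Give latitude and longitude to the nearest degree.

≈ 81°S, 22°W

Convert each endpoint to a unit vector on the sphere (x = cos φ cos λ, y = cos φ sin λ, z = sin φ).
The central angle between the endpoints is δ = arccos(p₁·p₂) ≈ 1.532 rad (87.8°).
Interpolate at f = 3/4 with slerp weights a = sin((1−f)δ)/sin δ ≈ 0.374, b = sin(fδ)/sin δ ≈ 0.913.
p = a·p₁ + b·p₂ ≈ (0.138, -0.055, -0.989); φ = arcsin(p_z) ≈ -81.45°, λ = atan2(p_y, p_x) ≈ -21.54°.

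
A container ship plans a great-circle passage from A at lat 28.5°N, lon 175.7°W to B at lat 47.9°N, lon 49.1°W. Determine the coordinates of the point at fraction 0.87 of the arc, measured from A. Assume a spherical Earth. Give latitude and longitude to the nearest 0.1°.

≈ lat 55.4°N, lon 63.7°W

Convert each endpoint to a unit vector on the sphere (x = cos φ cos λ, y = cos φ sin λ, z = sin φ).
The central angle between the endpoints is δ = arccos(p₁·p₂) ≈ 1.568 rad (89.8°).
Interpolate at f = 0.87 with slerp weights a = sin((1−f)δ)/sin δ ≈ 0.202, b = sin(fδ)/sin δ ≈ 0.979.
p = a·p₁ + b·p₂ ≈ (0.252, -0.509, 0.823); φ = arcsin(p_z) ≈ 55.37°, λ = atan2(p_y, p_x) ≈ -63.65°.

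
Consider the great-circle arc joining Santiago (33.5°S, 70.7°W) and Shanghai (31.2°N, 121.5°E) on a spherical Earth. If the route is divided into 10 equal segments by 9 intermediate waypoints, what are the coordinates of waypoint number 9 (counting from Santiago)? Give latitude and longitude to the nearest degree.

Convert each endpoint to a unit vector on the sphere (x = cos φ cos λ, y = cos φ sin λ, z = sin φ).
The central angle between the endpoints is δ = arccos(p₁·p₂) ≈ 2.957 rad (169.4°).
Interpolate at f = 9/10 with slerp weights a = sin((1−f)δ)/sin δ ≈ 1.591, b = sin(fδ)/sin δ ≈ 2.521.
p = a·p₁ + b·p₂ ≈ (-0.688, 0.586, 0.428); φ = arcsin(p_z) ≈ 25.32°, λ = atan2(p_y, p_x) ≈ 139.57°.

≈ 25°N, 140°E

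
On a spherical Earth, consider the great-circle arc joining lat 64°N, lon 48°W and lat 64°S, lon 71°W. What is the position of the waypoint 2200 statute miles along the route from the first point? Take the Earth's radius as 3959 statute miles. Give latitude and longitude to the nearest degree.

The haversine formula gives a central angle δ ≈ 2.254 rad (129.1°) between the endpoints. The total great-circle distance is δ·R ≈ 2.254 × 3959 ≈ 8922 mi, so the target fraction is f = 2200/8922 ≈ 0.247.
Interpolate at f ≈ 0.247 with slerp weights a = sin((1−f)δ)/sin δ ≈ 1.279, b = sin(fδ)/sin δ ≈ 0.680.
p = a·p₁ + b·p₂ ≈ (0.472, -0.698, 0.538); φ = arcsin(p_z) ≈ 32.55°, λ = atan2(p_y, p_x) ≈ -55.94°.

≈ lat 33°N, lon 56°W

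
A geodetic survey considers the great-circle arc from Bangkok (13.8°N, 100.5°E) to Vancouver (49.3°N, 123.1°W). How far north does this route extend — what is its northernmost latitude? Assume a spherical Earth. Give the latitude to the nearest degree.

≈ 63°N

The great circle lies in the plane with unit normal n̂ = (p₁ × p₂)/|p₁ × p₂|.
Here n̂_z ≈ +0.455; the vertex latitude is φ_max = arccos|n̂_z| ≈ 63.0°.
Check via Clairaut: cos φ_max = |cos φ₁| · sin C = cos(13.8°)·sin(27.9°) ≈ 0.455, again giving ≈ 63.0°.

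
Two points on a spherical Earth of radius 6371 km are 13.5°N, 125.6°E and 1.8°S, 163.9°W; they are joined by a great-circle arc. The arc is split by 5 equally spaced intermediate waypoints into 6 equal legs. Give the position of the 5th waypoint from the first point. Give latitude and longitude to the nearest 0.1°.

From cos δ = sin φ₁ sin φ₂ + cos φ₁ cos φ₂ cos Δλ, the central angle is δ ≈ 1.248 rad (71.5°).
Interpolate at f = 5/6 with slerp weights a = sin((1−f)δ)/sin δ ≈ 0.218, b = sin(fδ)/sin δ ≈ 0.909.
p = a·p₁ + b·p₂ ≈ (-0.997, -0.080, 0.022); φ = arcsin(p_z) ≈ 1.28°, λ = atan2(p_y, p_x) ≈ -175.42°.

≈ 1.3°N, 175.4°W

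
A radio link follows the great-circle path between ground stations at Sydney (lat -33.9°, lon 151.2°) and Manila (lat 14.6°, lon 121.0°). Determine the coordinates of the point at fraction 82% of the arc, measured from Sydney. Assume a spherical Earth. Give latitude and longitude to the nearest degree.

Convert each endpoint to a unit vector on the sphere (x = cos φ cos λ, y = cos φ sin λ, z = sin φ).
The central angle between the endpoints is δ = arccos(p₁·p₂) ≈ 0.984 rad (56.4°).
Interpolate at f = 0.82 with slerp weights a = sin((1−f)δ)/sin δ ≈ 0.212, b = sin(fδ)/sin δ ≈ 0.867.
p = a·p₁ + b·p₂ ≈ (-0.586, 0.804, 0.101); φ = arcsin(p_z) ≈ 5.77°, λ = atan2(p_y, p_x) ≈ 126.09°.

≈ lat 6°, lon 126°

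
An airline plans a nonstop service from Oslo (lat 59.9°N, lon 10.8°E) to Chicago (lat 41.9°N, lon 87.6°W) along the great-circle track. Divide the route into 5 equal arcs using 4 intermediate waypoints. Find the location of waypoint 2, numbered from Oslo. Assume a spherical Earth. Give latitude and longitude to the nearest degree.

≈ lat 63°N, lon 39°W

From cos δ = sin φ₁ sin φ₂ + cos φ₁ cos φ₂ cos Δλ, the central angle is δ ≈ 1.020 rad (58.4°).
Interpolate at f = 2/5 with slerp weights a = sin((1−f)δ)/sin δ ≈ 0.674, b = sin(fδ)/sin δ ≈ 0.466.
p = a·p₁ + b·p₂ ≈ (0.347, -0.283, 0.894); φ = arcsin(p_z) ≈ 63.42°, λ = atan2(p_y, p_x) ≈ -39.22°.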